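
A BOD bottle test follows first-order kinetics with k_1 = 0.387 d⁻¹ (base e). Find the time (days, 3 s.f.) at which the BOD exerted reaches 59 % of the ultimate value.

t ≈ 2.30 d

y/L₀ = 1 − e^(−k_1 t) = 0.59 ⇒ e^(−k_1 t) = 0.410
t = −ln(0.410) / 0.387 = 0.8916 / 0.387 = 2.304 d.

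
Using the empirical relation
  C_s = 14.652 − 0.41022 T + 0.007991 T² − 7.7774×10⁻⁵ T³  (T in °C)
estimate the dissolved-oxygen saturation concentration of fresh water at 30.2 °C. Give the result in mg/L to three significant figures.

C_s ≈ 7.41 mg/L

C_s = 14.652 − 0.41022×30.2 + 0.007991×30.2² − 7.7774×10⁻⁵×30.2³ = 7.409 mg/L.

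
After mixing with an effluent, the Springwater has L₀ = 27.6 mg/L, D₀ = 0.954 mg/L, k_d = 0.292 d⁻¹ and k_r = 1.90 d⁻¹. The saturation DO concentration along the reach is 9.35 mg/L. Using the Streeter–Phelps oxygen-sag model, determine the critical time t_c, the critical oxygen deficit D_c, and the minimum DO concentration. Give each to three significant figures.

t_c ≈ 1.03 d; D_c ≈ 3.14 mg/L; min DO ≈ 6.21 mg/L

At the critical point dD/dt = 0, so k_d L₀ e^(−k_d t) = k_r D. Substituting D(t) from the Streeter–Phelps equation and solving for t gives
t_c = ln[(k_r/k_d)(1 − D₀(k_r−k_d)/(k_d L₀))] / (k_r−k_d).
Here k_r−k_d = 1.608 d⁻¹ and 1 − D₀(k_r−k_d)/(k_d L₀) = 1 − 0.954×1.608/(0.292×27.6) = 0.8097, so
t_c = ln(6.507 × 0.8097) / 1.608 = 1.662 / 1.608 = 1.033 d.
L(t_c) = L₀ e^(−k_d t_c) = 27.6 × 0.7395 = 20.41 mg/L, and at the critical point k_r D_c = k_d L, so D_c = (0.292/1.90) × 20.41 = 3.137 mg/L.
Minimum DO = C_s − D_c = 9.35 − 3.137 = 6.213 mg/L.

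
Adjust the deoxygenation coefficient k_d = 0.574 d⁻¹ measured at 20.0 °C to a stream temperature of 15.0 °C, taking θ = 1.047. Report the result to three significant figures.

k_d ≈ 0.456 d⁻¹

k_d(T₂) = k_d(T₁) · θ^(T₂−T₁) = 0.574 × 1.047^(15.0−20.0)
= 0.574 × 1.047^-5.00 = 0.574 × 0.7948 = 0.4562 d⁻¹.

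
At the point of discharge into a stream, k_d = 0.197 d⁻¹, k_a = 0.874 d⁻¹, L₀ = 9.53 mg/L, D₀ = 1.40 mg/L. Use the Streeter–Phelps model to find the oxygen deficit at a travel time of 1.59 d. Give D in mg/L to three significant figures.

k_d L₀/(k_a−k_d) = 0.197×9.53/(0.874−0.197) = 1.877/0.6770 = 2.773 mg/L.
e^(−k_d t) = e^(−0.197×1.590) = 0.7311; e^(−k_a t) = e^(−0.874×1.590) = 0.2492.
D = 2.773 × (0.7311 − 0.2492) + 1.40 × 0.2492 = 1.336 + 0.3488 = 1.685 mg/L.

D ≈ 1.69 mg/L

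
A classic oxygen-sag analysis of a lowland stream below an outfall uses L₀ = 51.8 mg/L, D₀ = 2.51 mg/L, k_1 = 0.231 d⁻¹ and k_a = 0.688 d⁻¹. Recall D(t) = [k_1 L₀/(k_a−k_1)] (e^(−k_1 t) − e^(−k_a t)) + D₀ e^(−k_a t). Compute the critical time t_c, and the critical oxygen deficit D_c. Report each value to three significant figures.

t_c = [1/(k_a−k_1)] ln[(k_a/k_1)(1 − D₀(k_a−k_1)/(k_1 L₀))]
= [1/(0.688−0.231)] ln[(0.688/0.231)(1 − 2.51×0.4570/(0.231×51.8))]
= (1/0.4570) ln[2.978 × 0.9041] = 2.188 × ln(2.693) = 2.188 × 0.9906 = 2.168 d.
D_c = (k_1/k_a) L₀ e^(−k_1 t_c) = (0.231/0.688) × 51.8 × e^(−0.231×2.168) = 0.3358 × 51.8 × 0.6061 = 10.54 mg/L.

t_c ≈ 2.17 d; D_c ≈ 10.5 mg/L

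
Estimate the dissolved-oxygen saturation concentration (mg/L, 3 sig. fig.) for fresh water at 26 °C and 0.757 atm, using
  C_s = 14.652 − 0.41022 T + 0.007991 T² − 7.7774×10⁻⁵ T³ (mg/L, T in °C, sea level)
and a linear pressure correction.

C_s ≈ 6.07 mg/L

At sea level: C_s = 14.652 − 0.41022×26 + 0.007991×26² − 7.7774×10⁻⁵×26³ = 8.021 mg/L.
Pressure correction: C_s' = 8.021 × 0.757 = 6.072 mg/L.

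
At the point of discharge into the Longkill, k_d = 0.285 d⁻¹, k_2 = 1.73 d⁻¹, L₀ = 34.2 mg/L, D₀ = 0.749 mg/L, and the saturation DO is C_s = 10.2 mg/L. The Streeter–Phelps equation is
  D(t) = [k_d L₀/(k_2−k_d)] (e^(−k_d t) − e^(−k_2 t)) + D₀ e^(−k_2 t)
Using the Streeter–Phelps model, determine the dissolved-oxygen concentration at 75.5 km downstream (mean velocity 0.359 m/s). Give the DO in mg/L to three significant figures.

Travel time t = x/v = 75.5 km / (0.359 m/s) = 75500 m / 0.359 m/s = 210300 s = 2.434 d.
k_d L₀/(k_2−k_d) = 0.285×34.2/(1.73−0.285) = 9.747/1.445 = 6.745 mg/L.
e^(−k_d t) = e^(−0.285×2.434) = 0.4997; e^(−k_2 t) = e^(−1.73×2.434) = 0.01483.
D = 6.745 × (0.4997 − 0.01483) + 0.749 × 0.01483 = 3.271 + 0.01111 = 3.282 mg/L.
DO = C_s − D = 10.2 − 3.282 = 6.918 mg/L.

DO ≈ 6.92 mg/L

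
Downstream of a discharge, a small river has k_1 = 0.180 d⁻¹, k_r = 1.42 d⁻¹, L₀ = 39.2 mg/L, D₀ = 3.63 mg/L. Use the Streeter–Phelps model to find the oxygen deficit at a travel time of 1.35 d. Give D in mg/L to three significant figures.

D ≈ 4.16 mg/L

k_1 L₀/(k_r−k_1) = 0.180×39.2/(1.42−0.180) = 7.056/1.240 = 5.690 mg/L.
e^(−k_1 t) = e^(−0.180×1.350) = 0.7843; e^(−k_r t) = e^(−1.42×1.350) = 0.1470.
D = 5.690 × (0.7843 − 0.1470) + 3.63 × 0.1470 = 3.626 + 0.5338 = 4.160 mg/L.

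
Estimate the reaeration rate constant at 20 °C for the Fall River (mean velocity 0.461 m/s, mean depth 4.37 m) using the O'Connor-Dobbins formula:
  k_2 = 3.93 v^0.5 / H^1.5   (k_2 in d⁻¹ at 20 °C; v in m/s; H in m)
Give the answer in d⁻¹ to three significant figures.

k_2 = 3.93 × 0.461^0.5 / 4.37^1.5 = 3.93 × 0.6790 / 9.135 = 0.2921 d⁻¹.

k_2 ≈ 0.292 d⁻¹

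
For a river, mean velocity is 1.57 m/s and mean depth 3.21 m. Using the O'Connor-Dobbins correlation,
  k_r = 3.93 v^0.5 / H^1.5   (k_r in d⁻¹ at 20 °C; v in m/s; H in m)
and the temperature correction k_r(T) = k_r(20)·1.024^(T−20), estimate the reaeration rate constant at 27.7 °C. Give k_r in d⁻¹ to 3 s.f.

k_r(20) = 3.93 × 1.57^0.5 / 3.21^1.5 = 3.93 × 1.253 / 5.751 = 0.8562 d⁻¹.
k_r(27.7) = 0.8562 × 1.024^(27.7−20) = 0.8562 × 1.200 = 1.028 d⁻¹.

k_r ≈ 1.03 d⁻¹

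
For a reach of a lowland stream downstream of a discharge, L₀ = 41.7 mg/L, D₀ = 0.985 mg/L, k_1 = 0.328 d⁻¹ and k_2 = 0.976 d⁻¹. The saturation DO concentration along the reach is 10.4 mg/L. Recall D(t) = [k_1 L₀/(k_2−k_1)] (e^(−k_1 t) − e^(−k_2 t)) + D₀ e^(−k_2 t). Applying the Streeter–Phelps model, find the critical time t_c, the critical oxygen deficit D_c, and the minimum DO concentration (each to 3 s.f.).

t_c ≈ 1.61 d; D_c ≈ 8.27 mg/L; min DO ≈ 2.13 mg/L

At the critical point dD/dt = 0, so k_1 L₀ e^(−k_1 t) = k_2 D. Substituting D(t) from the Streeter–Phelps equation and solving for t gives
t_c = ln[(k_2/k_1)(1 − D₀(k_2−k_1)/(k_1 L₀))] / (k_2−k_1).
Here k_2−k_1 = 0.6480 d⁻¹ and 1 − D₀(k_2−k_1)/(k_1 L₀) = 1 − 0.985×0.6480/(0.328×41.7) = 0.9533, so
t_c = ln(2.976 × 0.9533) / 0.6480 = 1.043 / 0.6480 = 1.609 d.
L(t_c) = L₀ e^(−k_1 t_c) = 41.7 × 0.5899 = 24.60 mg/L, and at the critical point k_2 D_c = k_1 L, so D_c = (0.328/0.976) × 24.60 = 8.267 mg/L.
Minimum DO = C_s − D_c = 10.4 − 8.267 = 2.133 mg/L.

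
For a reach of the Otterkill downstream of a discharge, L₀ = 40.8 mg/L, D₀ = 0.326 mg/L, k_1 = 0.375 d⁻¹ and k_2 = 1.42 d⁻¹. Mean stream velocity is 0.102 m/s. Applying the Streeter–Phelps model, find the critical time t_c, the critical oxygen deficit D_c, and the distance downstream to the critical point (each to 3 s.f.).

t_c ≈ 1.25 d; D_c ≈ 6.74 mg/L; x_c ≈ 11.0 km

At the critical point dD/dt = 0, so k_1 L₀ e^(−k_1 t) = k_2 D. Substituting D(t) from the Streeter–Phelps equation and solving for t gives
t_c = ln[(k_2/k_1)(1 − D₀(k_2−k_1)/(k_1 L₀))] / (k_2−k_1).
Here k_2−k_1 = 1.045 d⁻¹ and 1 − D₀(k_2−k_1)/(k_1 L₀) = 1 − 0.326×1.045/(0.375×40.8) = 0.9777, so
t_c = ln(3.787 × 0.9777) / 1.045 = 1.309 / 1.045 = 1.253 d.
D_c = (k_1/k_2) L₀ e^(−k_1 t_c) = (0.375/1.42) × 40.8 × e^(−0.375×1.253) = 0.2641 × 40.8 × 0.6252 = 6.736 mg/L.
x_c = v t_c = 0.102 m/s × 1.253 d × 86400 s/d = 11040 m ≈ 11.0 km.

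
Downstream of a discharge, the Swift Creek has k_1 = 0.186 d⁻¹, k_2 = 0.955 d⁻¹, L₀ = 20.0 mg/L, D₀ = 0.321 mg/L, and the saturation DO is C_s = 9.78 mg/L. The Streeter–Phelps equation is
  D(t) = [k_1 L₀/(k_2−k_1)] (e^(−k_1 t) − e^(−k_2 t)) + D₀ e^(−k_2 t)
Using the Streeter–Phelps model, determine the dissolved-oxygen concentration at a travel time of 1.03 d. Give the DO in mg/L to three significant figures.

DO ≈ 7.47 mg/L

k_1 L₀/(k_2−k_1) = 0.186×20.0/(0.955−0.186) = 3.720/0.7690 = 4.837 mg/L.
e^(−k_1 t) = e^(−0.186×1.030) = 0.8257; e^(−k_2 t) = e^(−0.955×1.030) = 0.3739.
D = 4.837 × (0.8257 − 0.3739) + 0.321 × 0.3739 = 2.185 + 0.1200 = 2.305 mg/L.
DO = C_s − D = 9.78 − 2.305 = 7.475 mg/L.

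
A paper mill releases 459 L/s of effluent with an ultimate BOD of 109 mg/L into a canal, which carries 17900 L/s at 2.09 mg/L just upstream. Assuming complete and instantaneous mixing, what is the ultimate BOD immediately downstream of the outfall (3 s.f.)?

Flow-weighted mixing: C = (Q_r C_r + Q_w C_w)/(Q_r + Q_w)
= (17900×2.09 + 459×109)/(17900 + 459) = 87440/18360 = 4.763 mg/L.

4.76 mg/L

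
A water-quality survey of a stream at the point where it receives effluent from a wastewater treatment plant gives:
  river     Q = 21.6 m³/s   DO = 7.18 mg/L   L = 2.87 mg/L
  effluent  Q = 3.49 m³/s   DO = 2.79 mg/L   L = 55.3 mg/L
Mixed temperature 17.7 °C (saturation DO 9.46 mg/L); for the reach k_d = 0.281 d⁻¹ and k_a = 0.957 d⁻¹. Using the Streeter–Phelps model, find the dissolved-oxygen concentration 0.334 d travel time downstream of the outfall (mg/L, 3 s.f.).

Mixed DO = (21.6×7.18 + 3.49×2.79)/(21.6+3.49) = 164.8/25.09 = 6.569 mg/L.
Mixed L₀ = (21.6×2.87 + 3.49×55.3)/(25.09) = 255.0/25.09 = 10.16 mg/L.
Initial deficit D₀ = C_s − DO₀ = 9.46 − 6.569 = 2.891 mg/L.
D(0.334) = [0.281×10.16/(0.957−0.281)](e^(−0.281×0.334) − e^(−0.957×0.334)) + 2.891 e^(−0.957×0.334)
= 4.225 × (0.9104 − 0.7264) + 2.891 × 0.7264 = 2.877 mg/L.
DO = 9.46 − 2.877 = 6.583 mg/L.

DO ≈ 6.58 mg/L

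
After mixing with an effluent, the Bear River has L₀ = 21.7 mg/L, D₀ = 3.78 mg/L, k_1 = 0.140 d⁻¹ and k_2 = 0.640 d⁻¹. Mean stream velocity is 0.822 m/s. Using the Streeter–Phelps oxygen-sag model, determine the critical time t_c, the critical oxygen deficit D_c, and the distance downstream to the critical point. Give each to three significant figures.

t_c = [1/(k_2−k_1)] ln[(k_2/k_1)(1 − D₀(k_2−k_1)/(k_1 L₀))]
= [1/(0.640−0.140)] ln[(0.640/0.140)(1 − 3.78×0.5000/(0.140×21.7))]
= (1/0.5000) ln[4.571 × 0.3779] = 2.000 × ln(1.727) = 2.000 × 0.5466 = 1.093 d.
L(t_c) = L₀ e^(−k_1 t_c) = 21.7 × 0.8581 = 18.62 mg/L, and at the critical point k_2 D_c = k_1 L, so D_c = (0.140/0.640) × 18.62 = 4.073 mg/L.
x_c = v t_c = 0.822 m/s × 1.093 d × 86400 s/d = 77650 m ≈ 77.6 km.

t_c ≈ 1.09 d; D_c ≈ 4.07 mg/L; x_c ≈ 77.6 km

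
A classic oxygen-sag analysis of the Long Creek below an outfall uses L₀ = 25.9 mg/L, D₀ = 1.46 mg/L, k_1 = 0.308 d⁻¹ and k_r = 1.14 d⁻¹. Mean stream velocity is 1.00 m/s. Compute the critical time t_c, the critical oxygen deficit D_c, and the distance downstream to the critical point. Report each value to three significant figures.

t_c ≈ 1.37 d; D_c ≈ 4.58 mg/L; x_c ≈ 119 km

With k_r/k_1 = 3.701 and 1 − D₀(k_r−k_1)/(k_1 L₀) = 0.8477,
t_c = ln(3.701 × 0.8477) / (1.14 − 0.308) = ln(3.138) / 0.8320 = 1.143/0.8320 = 1.374 d.
D_c = (k_1/k_r) L₀ e^(−k_1 t_c) = (0.308/1.14) × 25.9 × e^(−0.308×1.374) = 0.2702 × 25.9 × 0.6549 = 4.583 mg/L.
x_c = v t_c = 1.00 m/s × 1.374 d × 86400 s/d = 118700 m ≈ 119 km.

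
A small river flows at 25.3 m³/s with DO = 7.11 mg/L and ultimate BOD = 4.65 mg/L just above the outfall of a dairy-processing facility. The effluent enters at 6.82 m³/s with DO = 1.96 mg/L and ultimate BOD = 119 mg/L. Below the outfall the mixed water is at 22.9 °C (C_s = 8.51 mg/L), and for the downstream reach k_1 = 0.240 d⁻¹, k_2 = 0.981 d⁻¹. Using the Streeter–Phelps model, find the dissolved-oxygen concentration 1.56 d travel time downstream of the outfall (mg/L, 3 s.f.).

Mixed DO = (25.3×7.11 + 6.82×1.96)/(25.3+6.82) = 193.3/32.12 = 6.017 mg/L.
Mixed L₀ = (25.3×4.65 + 6.82×119)/(32.12) = 929.2/32.12 = 28.93 mg/L.
Initial deficit D₀ = C_s − DO₀ = 8.51 − 6.017 = 2.493 mg/L.
D(1.56) = [0.240×28.93/(0.981−0.240)](e^(−0.240×1.56) − e^(−0.981×1.56)) + 2.493 e^(−0.981×1.56)
= 9.370 × (0.6877 − 0.2165) + 2.493 × 0.2165 = 4.955 mg/L.
DO = 8.51 − 4.955 = 3.555 mg/L.

DO ≈ 3.55 mg/L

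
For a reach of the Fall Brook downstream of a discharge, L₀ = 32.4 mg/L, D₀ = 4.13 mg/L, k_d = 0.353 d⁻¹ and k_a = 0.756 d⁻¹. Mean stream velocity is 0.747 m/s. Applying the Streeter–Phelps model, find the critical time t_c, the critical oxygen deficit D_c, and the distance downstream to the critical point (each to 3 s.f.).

t_c ≈ 1.50 d; D_c ≈ 8.91 mg/L; x_c ≈ 96.8 km

t_c = [1/(k_a−k_d)] ln[(k_a/k_d)(1 − D₀(k_a−k_d)/(k_d L₀))]
= [1/(0.756−0.353)] ln[(0.756/0.353)(1 − 4.13×0.4030/(0.353×32.4))]
= (1/0.4030) ln[2.142 × 0.8545] = 2.481 × ln(1.830) = 2.481 × 0.6043 = 1.500 d.
D_c = (k_d/k_a) L₀ e^(−k_d t_c) = (0.353/0.756) × 32.4 × e^(−0.353×1.500) = 0.4669 × 32.4 × 0.5890 = 8.911 mg/L.
x_c = v t_c = 0.747 m/s × 1.500 d × 86400 s/d = 96780 m ≈ 96.8 km.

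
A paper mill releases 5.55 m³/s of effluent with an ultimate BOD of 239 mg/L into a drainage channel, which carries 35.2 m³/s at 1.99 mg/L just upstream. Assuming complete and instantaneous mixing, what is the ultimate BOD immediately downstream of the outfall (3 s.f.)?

34.3 mg/L

Flow-weighted mixing: C = (Q_r C_r + Q_w C_w)/(Q_r + Q_w)
= (35.2×1.99 + 5.55×239)/(35.2 + 5.55) = 1396/40.75 = 34.27 mg/L.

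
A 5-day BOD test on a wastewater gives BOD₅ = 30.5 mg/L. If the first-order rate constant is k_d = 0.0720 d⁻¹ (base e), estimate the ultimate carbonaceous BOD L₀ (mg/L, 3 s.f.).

BOD₅ = L₀(1 − e^(−5k_d)) ⇒ L₀ = BOD₅ / (1 − e^(−5×0.0720))
= 30.5 / (1 − 0.6977) = 30.5 / 0.3023 = 100.9 mg/L.

L₀ ≈ 101 mg/L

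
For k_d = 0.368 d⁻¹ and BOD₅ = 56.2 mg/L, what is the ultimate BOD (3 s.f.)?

BOD₅ = L₀(1 − e^(−5k_d)) ⇒ L₀ = BOD₅ / (1 − e^(−5×0.368))
= 56.2 / (1 − 0.1588) = 56.2 / 0.8412 = 66.81 mg/L.

L₀ ≈ 66.8 mg/L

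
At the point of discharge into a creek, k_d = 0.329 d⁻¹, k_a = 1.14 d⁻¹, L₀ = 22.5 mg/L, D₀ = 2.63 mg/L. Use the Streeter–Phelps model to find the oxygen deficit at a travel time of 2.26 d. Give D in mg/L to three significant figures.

k_d L₀/(k_a−k_d) = 0.329×22.5/(1.14−0.329) = 7.403/0.8110 = 9.128 mg/L.
e^(−k_d t) = e^(−0.329×2.260) = 0.4754; e^(−k_a t) = e^(−1.14×2.260) = 0.07605.
D = 9.128 × (0.4754 − 0.07605) + 2.63 × 0.07605 = 3.645 + 0.2000 = 3.845 mg/L.

D ≈ 3.85 mg/L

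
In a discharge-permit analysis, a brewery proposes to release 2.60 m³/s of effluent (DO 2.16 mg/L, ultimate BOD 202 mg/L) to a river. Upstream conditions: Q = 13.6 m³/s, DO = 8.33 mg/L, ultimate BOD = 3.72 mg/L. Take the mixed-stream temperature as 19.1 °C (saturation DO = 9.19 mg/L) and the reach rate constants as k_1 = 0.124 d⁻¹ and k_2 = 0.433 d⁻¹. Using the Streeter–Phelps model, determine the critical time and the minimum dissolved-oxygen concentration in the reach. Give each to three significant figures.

Mixed DO = (13.6×8.33 + 2.60×2.16)/(13.6+2.60) = 118.9/16.20 = 7.340 mg/L.
Mixed L₀ = (13.6×3.72 + 2.60×202)/(16.20) = 575.8/16.20 = 35.54 mg/L.
Initial deficit D₀ = C_s − DO₀ = 9.19 − 7.340 = 1.850 mg/L.
t_c = (1/0.3090) ln[(0.433/0.124)(1 − 1.850×0.3090/(0.124×35.54))] = 3.236 × ln(3.039) = 3.597 d.
D_c = (0.124/0.433) × 35.54 × e^(−0.124×3.597) = 0.2864 × 35.54 × 0.6402 = 6.516 mg/L.
Minimum DO = 9.19 − 6.516 = 2.674 mg/L.

t_c ≈ 3.60 d; minimum DO ≈ 2.67 mg/L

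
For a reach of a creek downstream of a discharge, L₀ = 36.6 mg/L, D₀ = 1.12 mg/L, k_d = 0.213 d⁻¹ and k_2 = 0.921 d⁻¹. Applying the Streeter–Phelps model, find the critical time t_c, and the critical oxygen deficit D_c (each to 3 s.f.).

With k_2/k_d = 4.324 and 1 − D₀(k_2−k_d)/(k_d L₀) = 0.8983,
t_c = ln(4.324 × 0.8983) / (0.921 − 0.213) = ln(3.884) / 0.7080 = 1.357/0.7080 = 1.917 d.
D_c = (k_d/k_2) L₀ e^(−k_d t_c) = (0.213/0.921) × 36.6 × e^(−0.213×1.917) = 0.2313 × 36.6 × 0.6648 = 5.627 mg/L.

t_c ≈ 1.92 d; D_c ≈ 5.63 mg/L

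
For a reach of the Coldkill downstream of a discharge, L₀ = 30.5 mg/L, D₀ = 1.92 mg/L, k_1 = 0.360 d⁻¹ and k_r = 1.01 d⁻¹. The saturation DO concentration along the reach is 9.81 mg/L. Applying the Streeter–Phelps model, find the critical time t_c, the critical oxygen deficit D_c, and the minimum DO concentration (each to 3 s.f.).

t_c ≈ 1.40 d; D_c ≈ 6.56 mg/L; min DO ≈ 3.25 mg/L

t_c = [1/(k_r−k_1)] ln[(k_r/k_1)(1 − D₀(k_r−k_1)/(k_1 L₀))]
= [1/(1.01−0.360)] ln[(1.01/0.360)(1 − 1.92×0.6500/(0.360×30.5))]
= (1/0.6500) ln[2.806 × 0.8863] = 1.538 × ln(2.487) = 1.538 × 0.9109 = 1.401 d.
D_c = (k_1/k_r) L₀ e^(−k_1 t_c) = (0.360/1.01) × 30.5 × e^(−0.360×1.401) = 0.3564 × 30.5 × 0.6038 = 6.564 mg/L.
Minimum DO = C_s − D_c = 9.81 − 6.564 = 3.246 mg/L.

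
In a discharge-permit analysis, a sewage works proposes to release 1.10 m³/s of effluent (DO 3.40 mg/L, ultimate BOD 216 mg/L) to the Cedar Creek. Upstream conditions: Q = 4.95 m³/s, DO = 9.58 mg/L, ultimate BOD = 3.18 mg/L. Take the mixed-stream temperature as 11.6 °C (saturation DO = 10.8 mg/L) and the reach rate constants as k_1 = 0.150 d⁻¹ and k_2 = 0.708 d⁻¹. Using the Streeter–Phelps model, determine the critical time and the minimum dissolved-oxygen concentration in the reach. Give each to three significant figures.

Mixed DO = (4.95×9.58 + 1.10×3.40)/(4.95+1.10) = 51.16/6.050 = 8.456 mg/L.
Mixed L₀ = (4.95×3.18 + 1.10×216)/(6.050) = 253.3/6.050 = 41.87 mg/L.
Initial deficit D₀ = C_s − DO₀ = 10.8 − 8.456 = 2.344 mg/L.
t_c = (1/0.5580) ln[(0.708/0.150)(1 − 2.344×0.5580/(0.150×41.87))] = 1.792 × ln(3.737) = 2.363 d.
D_c = (0.150/0.708) × 41.87 × e^(−0.150×2.363) = 0.2119 × 41.87 × 0.7016 = 6.224 mg/L.
Minimum DO = 10.8 − 6.224 = 4.576 mg/L.

t_c ≈ 2.36 d; minimum DO ≈ 4.58 mg/L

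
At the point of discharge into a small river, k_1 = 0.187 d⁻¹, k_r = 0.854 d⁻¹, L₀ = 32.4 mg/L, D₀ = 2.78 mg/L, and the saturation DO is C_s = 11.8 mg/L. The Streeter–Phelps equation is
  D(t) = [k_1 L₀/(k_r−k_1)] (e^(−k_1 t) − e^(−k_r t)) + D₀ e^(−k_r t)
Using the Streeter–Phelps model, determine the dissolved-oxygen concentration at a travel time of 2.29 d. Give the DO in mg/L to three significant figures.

DO ≈ 6.77 mg/L

k_1 L₀/(k_r−k_1) = 0.187×32.4/(0.854−0.187) = 6.059/0.6670 = 9.084 mg/L.
e^(−k_1 t) = e^(−0.187×2.290) = 0.6517; e^(−k_r t) = e^(−0.854×2.290) = 0.1415.
D = 9.084 × (0.6517 − 0.1415) + 2.78 × 0.1415 = 4.634 + 0.3933 = 5.028 mg/L.
DO = C_s − D = 11.8 − 5.028 = 6.772 mg/L.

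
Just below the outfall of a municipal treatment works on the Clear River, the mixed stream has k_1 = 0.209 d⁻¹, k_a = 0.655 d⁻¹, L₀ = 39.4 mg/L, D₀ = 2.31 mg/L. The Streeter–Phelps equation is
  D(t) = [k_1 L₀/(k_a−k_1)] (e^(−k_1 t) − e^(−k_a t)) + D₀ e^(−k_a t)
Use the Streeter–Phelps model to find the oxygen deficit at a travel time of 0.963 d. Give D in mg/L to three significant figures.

D ≈ 6.50 mg/L

k_1 L₀/(k_a−k_1) = 0.209×39.4/(0.655−0.209) = 8.235/0.4460 = 18.46 mg/L.
e^(−k_1 t) = e^(−0.209×0.9630) = 0.8177; e^(−k_a t) = e^(−0.655×0.9630) = 0.5322.
D = 18.46 × (0.8177 − 0.5322) + 2.31 × 0.5322 = 5.271 + 1.229 = 6.501 mg/L.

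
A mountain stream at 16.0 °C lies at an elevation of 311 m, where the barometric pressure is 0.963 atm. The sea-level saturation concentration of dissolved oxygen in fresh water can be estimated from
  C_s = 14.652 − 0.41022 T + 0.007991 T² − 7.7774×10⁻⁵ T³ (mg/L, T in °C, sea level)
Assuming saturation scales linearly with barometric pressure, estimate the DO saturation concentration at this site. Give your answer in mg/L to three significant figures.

C_s ≈ 9.45 mg/L

At sea level: C_s = 14.652 − 0.41022×16.0 + 0.007991×16.0² − 7.7774×10⁻⁵×16.0³ = 9.816 mg/L.
Pressure correction: C_s' = 9.816 × 0.963 = 9.452 mg/L.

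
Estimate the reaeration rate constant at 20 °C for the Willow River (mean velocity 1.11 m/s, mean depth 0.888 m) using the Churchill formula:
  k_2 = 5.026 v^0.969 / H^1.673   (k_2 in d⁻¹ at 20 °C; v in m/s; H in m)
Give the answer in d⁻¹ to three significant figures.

k_2 ≈ 6.78 d⁻¹

k_2 = 5.026 × 1.11^0.969 / 0.888^1.673 = 5.026 × 1.106 / 0.8198 = 6.783 d⁻¹.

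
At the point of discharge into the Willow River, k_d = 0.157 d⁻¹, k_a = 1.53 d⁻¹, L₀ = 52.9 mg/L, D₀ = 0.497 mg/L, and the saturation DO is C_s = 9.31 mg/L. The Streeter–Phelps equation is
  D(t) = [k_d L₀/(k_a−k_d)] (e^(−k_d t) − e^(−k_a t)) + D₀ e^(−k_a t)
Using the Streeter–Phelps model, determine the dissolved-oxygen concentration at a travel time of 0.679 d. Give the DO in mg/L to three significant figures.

k_d L₀/(k_a−k_d) = 0.157×52.9/(1.53−0.157) = 8.305/1.373 = 6.049 mg/L.
e^(−k_d t) = e^(−0.157×0.6790) = 0.8989; e^(−k_a t) = e^(−1.53×0.6790) = 0.3539.
D = 6.049 × (0.8989 − 0.3539) + 0.497 × 0.3539 = 3.297 + 0.1759 = 3.473 mg/L.
DO = C_s − D = 9.31 − 3.473 = 5.837 mg/L.

DO ≈ 5.84 mg/L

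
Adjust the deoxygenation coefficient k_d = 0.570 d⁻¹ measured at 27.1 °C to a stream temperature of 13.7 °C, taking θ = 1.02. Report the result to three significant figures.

k_d ≈ 0.437 d⁻¹

k_d(T₂) = k_d(T₁) · θ^(T₂−T₁) = 0.570 × 1.02^(13.7−27.1)
= 0.570 × 1.02^-13.4 = 0.570 × 0.7669 = 0.4372 d⁻¹.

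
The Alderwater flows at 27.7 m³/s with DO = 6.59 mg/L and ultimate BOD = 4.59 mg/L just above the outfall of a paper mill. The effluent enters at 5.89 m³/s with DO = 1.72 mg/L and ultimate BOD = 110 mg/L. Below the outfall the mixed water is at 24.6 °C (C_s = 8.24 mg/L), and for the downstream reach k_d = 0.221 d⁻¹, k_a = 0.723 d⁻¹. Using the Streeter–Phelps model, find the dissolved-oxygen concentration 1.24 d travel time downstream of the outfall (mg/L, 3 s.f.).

DO ≈ 3.64 mg/L

Mixed DO = (27.7×6.59 + 5.89×1.72)/(27.7+5.89) = 192.7/33.59 = 5.736 mg/L.
Mixed L₀ = (27.7×4.59 + 5.89×110)/(33.59) = 775.0/33.59 = 23.07 mg/L.
Initial deficit D₀ = C_s − DO₀ = 8.24 − 5.736 = 2.504 mg/L.
D(1.24) = [0.221×23.07/(0.723−0.221)](e^(−0.221×1.24) − e^(−0.723×1.24)) + 2.504 e^(−0.723×1.24)
= 10.16 × (0.7603 − 0.4080) + 2.504 × 0.4080 = 4.600 mg/L.
DO = 8.24 − 4.600 = 3.640 mg/L.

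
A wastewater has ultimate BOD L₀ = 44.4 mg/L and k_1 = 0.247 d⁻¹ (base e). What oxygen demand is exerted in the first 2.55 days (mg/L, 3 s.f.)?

y ≈ 20.7 mg/L

y_t = L₀(1 − e^(−k_1 t)) = 44.4 × (1 − e^(−0.247×2.55))
= 44.4 × (1 − 0.5327) = 44.4 × 0.4673 = 20.75 mg/L.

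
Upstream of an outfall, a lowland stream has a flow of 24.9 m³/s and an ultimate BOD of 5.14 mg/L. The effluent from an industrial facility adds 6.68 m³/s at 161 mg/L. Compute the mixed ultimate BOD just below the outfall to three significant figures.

38.1 mg/L

Flow-weighted mixing: C = (Q_r C_r + Q_w C_w)/(Q_r + Q_w)
= (24.9×5.14 + 6.68×161)/(24.9 + 6.68) = 1203/31.58 = 38.11 mg/L.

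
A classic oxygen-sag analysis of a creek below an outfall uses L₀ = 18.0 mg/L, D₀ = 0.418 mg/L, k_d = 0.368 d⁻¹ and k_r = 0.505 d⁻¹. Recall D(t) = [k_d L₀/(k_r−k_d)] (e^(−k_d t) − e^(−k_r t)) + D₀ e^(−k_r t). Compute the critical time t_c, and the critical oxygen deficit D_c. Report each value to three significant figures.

At the critical point dD/dt = 0, so k_d L₀ e^(−k_d t) = k_r D. Substituting D(t) from the Streeter–Phelps equation and solving for t gives
t_c = ln[(k_r/k_d)(1 − D₀(k_r−k_d)/(k_d L₀))] / (k_r−k_d).
Here k_r−k_d = 0.1370 d⁻¹ and 1 − D₀(k_r−k_d)/(k_d L₀) = 1 − 0.418×0.1370/(0.368×18.0) = 0.9914, so
t_c = ln(1.372 × 0.9914) / 0.1370 = 0.3078 / 0.1370 = 2.247 d.
L(t_c) = L₀ e^(−k_d t_c) = 18.0 × 0.4375 = 7.874 mg/L, and at the critical point k_r D_c = k_d L, so D_c = (0.368/0.505) × 7.874 = 5.738 mg/L.

t_c ≈ 2.25 d; D_c ≈ 5.74 mg/L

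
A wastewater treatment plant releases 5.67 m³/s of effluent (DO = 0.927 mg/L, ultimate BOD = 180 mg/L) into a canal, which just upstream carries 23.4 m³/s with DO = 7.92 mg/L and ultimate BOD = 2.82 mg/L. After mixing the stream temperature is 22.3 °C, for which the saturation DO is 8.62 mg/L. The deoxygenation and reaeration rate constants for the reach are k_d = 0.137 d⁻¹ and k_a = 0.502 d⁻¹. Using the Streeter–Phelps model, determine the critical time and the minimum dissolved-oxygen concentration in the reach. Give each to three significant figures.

t_c ≈ 3.12 d; minimum DO ≈ 1.97 mg/L

Mixed DO = (23.4×7.92 + 5.67×0.927)/(23.4+5.67) = 190.6/29.07 = 6.556 mg/L.
Mixed L₀ = (23.4×2.82 + 5.67×180)/(29.07) = 1087/29.07 = 37.38 mg/L.
Initial deficit D₀ = C_s − DO₀ = 8.62 − 6.556 = 2.064 mg/L.
t_c = (1/0.3650) ln[(0.502/0.137)(1 − 2.064×0.3650/(0.137×37.38))] = 2.740 × ln(3.125) = 3.122 d.
D_c = (0.137/0.502) × 37.38 × e^(−0.137×3.122) = 0.2729 × 37.38 × 0.6520 = 6.651 mg/L.
Minimum DO = 8.62 − 6.651 = 1.969 mg/L.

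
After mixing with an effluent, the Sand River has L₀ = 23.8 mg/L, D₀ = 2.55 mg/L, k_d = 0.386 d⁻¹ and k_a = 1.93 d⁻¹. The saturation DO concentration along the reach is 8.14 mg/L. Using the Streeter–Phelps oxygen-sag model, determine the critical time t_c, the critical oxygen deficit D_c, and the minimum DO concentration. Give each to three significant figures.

t_c ≈ 0.680 d; D_c ≈ 3.66 mg/L; min DO ≈ 4.48 mg/L

With k_a/k_d = 5.000 and 1 − D₀(k_a−k_d)/(k_d L₀) = 0.5714,
t_c = ln(5.000 × 0.5714) / (1.93 − 0.386) = ln(2.857) / 1.544 = 1.050/1.544 = 0.6799 d.
D_c = (k_d/k_a) L₀ e^(−k_d t_c) = (0.386/1.93) × 23.8 × e^(−0.386×0.6799) = 0.2000 × 23.8 × 0.7692 = 3.661 mg/L.
Minimum DO = C_s − D_c = 8.14 − 3.661 = 4.479 mg/L.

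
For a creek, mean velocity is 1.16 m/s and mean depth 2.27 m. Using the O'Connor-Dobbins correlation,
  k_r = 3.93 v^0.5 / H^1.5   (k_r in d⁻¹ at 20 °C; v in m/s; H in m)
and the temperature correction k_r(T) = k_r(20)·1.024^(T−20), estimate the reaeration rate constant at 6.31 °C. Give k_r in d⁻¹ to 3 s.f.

k_r(20) = 3.93 × 1.16^0.5 / 2.27^1.5 = 3.93 × 1.077 / 3.420 = 1.238 d⁻¹.
k_r(6.31) = 1.238 × 1.024^(6.31−20) = 1.238 × 0.7228 = 0.8945 d⁻¹.

k_r ≈ 0.894 d⁻¹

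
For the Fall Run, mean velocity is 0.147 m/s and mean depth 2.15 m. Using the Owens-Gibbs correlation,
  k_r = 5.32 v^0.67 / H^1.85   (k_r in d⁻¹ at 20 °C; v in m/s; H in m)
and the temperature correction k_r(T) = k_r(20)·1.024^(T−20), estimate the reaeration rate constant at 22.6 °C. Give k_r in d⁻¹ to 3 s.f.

k_r(20) = 5.32 × 0.147^0.67 / 2.15^1.85 = 5.32 × 0.2768 / 4.121 = 0.3573 d⁻¹.
k_r(22.6) = 0.3573 × 1.024^(22.6−20) = 0.3573 × 1.064 = 0.3800 d⁻¹.

k_r ≈ 0.380 d⁻¹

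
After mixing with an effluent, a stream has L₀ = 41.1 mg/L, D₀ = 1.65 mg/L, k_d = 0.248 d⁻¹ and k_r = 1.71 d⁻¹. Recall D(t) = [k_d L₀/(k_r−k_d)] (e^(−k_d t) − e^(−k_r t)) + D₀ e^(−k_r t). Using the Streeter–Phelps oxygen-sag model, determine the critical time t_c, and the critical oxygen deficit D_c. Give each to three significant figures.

t_c ≈ 1.14 d; D_c ≈ 4.50 mg/L

At the critical point dD/dt = 0, so k_d L₀ e^(−k_d t) = k_r D. Substituting D(t) from the Streeter–Phelps equation and solving for t gives
t_c = ln[(k_r/k_d)(1 − D₀(k_r−k_d)/(k_d L₀))] / (k_r−k_d).
Here k_r−k_d = 1.462 d⁻¹ and 1 − D₀(k_r−k_d)/(k_d L₀) = 1 − 1.65×1.462/(0.248×41.1) = 0.7633, so
t_c = ln(6.895 × 0.7633) / 1.462 = 1.661 / 1.462 = 1.136 d.
L(t_c) = L₀ e^(−k_d t_c) = 41.1 × 0.7545 = 31.01 mg/L, and at the critical point k_r D_c = k_d L, so D_c = (0.248/1.71) × 31.01 = 4.497 mg/L.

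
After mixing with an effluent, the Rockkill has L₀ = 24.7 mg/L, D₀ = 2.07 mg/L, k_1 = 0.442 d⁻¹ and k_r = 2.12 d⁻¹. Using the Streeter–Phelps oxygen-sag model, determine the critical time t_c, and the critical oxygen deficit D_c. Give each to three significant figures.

With k_r/k_1 = 4.796 and 1 − D₀(k_r−k_1)/(k_1 L₀) = 0.6818,
t_c = ln(4.796 × 0.6818) / (2.12 − 0.442) = ln(3.270) / 1.678 = 1.185/1.678 = 0.7061 d.
L(t_c) = L₀ e^(−k_1 t_c) = 24.7 × 0.7319 = 18.08 mg/L, and at the critical point k_r D_c = k_1 L, so D_c = (0.442/2.12) × 18.08 = 3.769 mg/L.

t_c ≈ 0.706 d; D_c ≈ 3.77 mg/L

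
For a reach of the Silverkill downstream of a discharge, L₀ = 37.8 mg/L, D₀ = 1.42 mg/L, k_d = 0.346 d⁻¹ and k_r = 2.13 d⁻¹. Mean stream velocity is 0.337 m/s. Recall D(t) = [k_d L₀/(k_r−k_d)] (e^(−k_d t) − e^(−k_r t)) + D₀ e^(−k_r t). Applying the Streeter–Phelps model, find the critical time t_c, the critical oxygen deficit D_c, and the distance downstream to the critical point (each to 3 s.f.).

t_c ≈ 0.898 d; D_c ≈ 4.50 mg/L; x_c ≈ 26.1 km

t_c = [1/(k_r−k_d)] ln[(k_r/k_d)(1 − D₀(k_r−k_d)/(k_d L₀))]
= [1/(2.13−0.346)] ln[(2.13/0.346)(1 − 1.42×1.784/(0.346×37.8))]
= (1/1.784) ln[6.156 × 0.8063] = 0.5605 × ln(4.964) = 0.5605 × 1.602 = 0.8981 d.
L(t_c) = L₀ e^(−k_d t_c) = 37.8 × 0.7329 = 27.70 mg/L, and at the critical point k_r D_c = k_d L, so D_c = (0.346/2.13) × 27.70 = 4.500 mg/L.
x_c = v t_c = 0.337 m/s × 0.8981 d × 86400 s/d = 26150 m ≈ 26.1 km.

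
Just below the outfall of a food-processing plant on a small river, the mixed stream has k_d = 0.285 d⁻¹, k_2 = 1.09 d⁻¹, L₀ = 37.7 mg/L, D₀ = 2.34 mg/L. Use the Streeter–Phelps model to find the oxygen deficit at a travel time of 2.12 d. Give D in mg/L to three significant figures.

D ≈ 6.20 mg/L

k_d L₀/(k_2−k_d) = 0.285×37.7/(1.09−0.285) = 10.74/0.8050 = 13.35 mg/L.
e^(−k_d t) = e^(−0.285×2.120) = 0.5465; e^(−k_2 t) = e^(−1.09×2.120) = 0.09918.
D = 13.35 × (0.5465 − 0.09918) + 2.34 × 0.09918 = 5.971 + 0.2321 = 6.203 mg/L.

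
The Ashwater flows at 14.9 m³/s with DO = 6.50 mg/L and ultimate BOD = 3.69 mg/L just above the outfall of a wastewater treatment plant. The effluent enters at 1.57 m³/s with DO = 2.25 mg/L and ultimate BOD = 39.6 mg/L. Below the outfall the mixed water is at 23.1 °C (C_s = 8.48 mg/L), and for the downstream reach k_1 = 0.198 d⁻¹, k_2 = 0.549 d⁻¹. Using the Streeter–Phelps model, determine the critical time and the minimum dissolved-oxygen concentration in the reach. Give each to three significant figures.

Mixed DO = (14.9×6.50 + 1.57×2.25)/(14.9+1.57) = 100.4/16.47 = 6.095 mg/L.
Mixed L₀ = (14.9×3.69 + 1.57×39.6)/(16.47) = 117.2/16.47 = 7.113 mg/L.
Initial deficit D₀ = C_s − DO₀ = 8.48 − 6.095 = 2.385 mg/L.
t_c = (1/0.3510) ln[(0.549/0.198)(1 − 2.385×0.3510/(0.198×7.113))] = 2.849 × ln(1.125) = 0.3344 d.
D_c = (0.198/0.549) × 7.113 × e^(−0.198×0.3344) = 0.3607 × 7.113 × 0.9359 = 2.401 mg/L.
Minimum DO = 8.48 − 2.401 = 6.079 mg/L.

t_c ≈ 0.334 d; minimum DO ≈ 6.08 mg/L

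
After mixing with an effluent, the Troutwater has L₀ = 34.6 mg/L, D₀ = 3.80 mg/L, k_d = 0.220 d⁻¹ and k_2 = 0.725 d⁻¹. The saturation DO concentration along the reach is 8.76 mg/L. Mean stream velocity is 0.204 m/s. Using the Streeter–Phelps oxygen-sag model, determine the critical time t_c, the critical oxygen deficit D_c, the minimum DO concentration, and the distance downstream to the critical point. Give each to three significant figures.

t_c ≈ 1.79 d; D_c ≈ 7.09 mg/L; min DO ≈ 1.67 mg/L; x_c ≈ 31.5 km

With k_2/k_d = 3.295 and 1 − D₀(k_2−k_d)/(k_d L₀) = 0.7479,
t_c = ln(3.295 × 0.7479) / (0.725 − 0.220) = ln(2.465) / 0.5050 = 0.9021/0.5050 = 1.786 d.
D_c = (k_d/k_2) L₀ e^(−k_d t_c) = (0.220/0.725) × 34.6 × e^(−0.220×1.786) = 0.3034 × 34.6 × 0.6750 = 7.088 mg/L.
Minimum DO = C_s − D_c = 8.76 − 7.088 = 1.672 mg/L.
x_c = v t_c = 0.204 m/s × 1.786 d × 86400 s/d = 31480 m ≈ 31.5 km.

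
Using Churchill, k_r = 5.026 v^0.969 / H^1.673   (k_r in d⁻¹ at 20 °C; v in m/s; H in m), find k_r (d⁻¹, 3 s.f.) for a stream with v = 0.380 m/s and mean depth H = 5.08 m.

k_r = 5.026 × 0.380^0.969 / 5.08^1.673 = 5.026 × 0.3916 / 15.17 = 0.1298 d⁻¹.

k_r ≈ 0.130 d⁻¹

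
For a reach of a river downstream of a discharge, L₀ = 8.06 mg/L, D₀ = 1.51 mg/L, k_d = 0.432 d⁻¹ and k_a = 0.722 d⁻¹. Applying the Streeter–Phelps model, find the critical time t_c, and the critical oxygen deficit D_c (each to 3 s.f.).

t_c ≈ 1.31 d; D_c ≈ 2.74 mg/L

At the critical point dD/dt = 0, so k_d L₀ e^(−k_d t) = k_a D. Substituting D(t) from the Streeter–Phelps equation and solving for t gives
t_c = ln[(k_a/k_d)(1 − D₀(k_a−k_d)/(k_d L₀))] / (k_a−k_d).
Here k_a−k_d = 0.2900 d⁻¹ and 1 − D₀(k_a−k_d)/(k_d L₀) = 1 − 1.51×0.2900/(0.432×8.06) = 0.8742, so
t_c = ln(1.671 × 0.8742) / 0.2900 = 0.3792 / 0.2900 = 1.308 d.
D_c = (k_d/k_a) L₀ e^(−k_d t_c) = (0.432/0.722) × 8.06 × e^(−0.432×1.308) = 0.5983 × 8.06 × 0.5684 = 2.741 mg/L.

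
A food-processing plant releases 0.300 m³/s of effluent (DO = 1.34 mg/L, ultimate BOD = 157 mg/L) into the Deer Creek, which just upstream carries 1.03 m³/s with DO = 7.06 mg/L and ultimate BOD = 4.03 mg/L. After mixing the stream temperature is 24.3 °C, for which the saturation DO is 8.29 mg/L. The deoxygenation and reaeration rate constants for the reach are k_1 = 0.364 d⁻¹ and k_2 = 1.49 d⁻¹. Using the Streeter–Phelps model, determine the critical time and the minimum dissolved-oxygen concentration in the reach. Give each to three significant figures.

Mixed DO = (1.03×7.06 + 0.300×1.34)/(1.03+0.300) = 7.674/1.330 = 5.770 mg/L.
Mixed L₀ = (1.03×4.03 + 0.300×157)/(1.330) = 51.25/1.330 = 38.53 mg/L.
Initial deficit D₀ = C_s − DO₀ = 8.29 − 5.770 = 2.520 mg/L.
t_c = (1/1.126) ln[(1.49/0.364)(1 − 2.520×1.126/(0.364×38.53))] = 0.8881 × ln(3.265) = 1.051 d.
D_c = (0.364/1.49) × 38.53 × e^(−0.364×1.051) = 0.2443 × 38.53 × 0.6821 = 6.421 mg/L.
Minimum DO = 8.29 − 6.421 = 1.869 mg/L.

t_c ≈ 1.05 d; minimum DO ≈ 1.87 mg/L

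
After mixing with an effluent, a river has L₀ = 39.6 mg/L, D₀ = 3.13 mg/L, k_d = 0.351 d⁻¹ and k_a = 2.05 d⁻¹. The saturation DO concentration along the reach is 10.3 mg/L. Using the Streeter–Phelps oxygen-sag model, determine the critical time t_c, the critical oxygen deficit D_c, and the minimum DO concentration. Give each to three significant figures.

t_c ≈ 0.755 d; D_c ≈ 5.20 mg/L; min DO ≈ 5.10 mg/L

t_c = [1/(k_a−k_d)] ln[(k_a/k_d)(1 − D₀(k_a−k_d)/(k_d L₀))]
= [1/(2.05−0.351)] ln[(2.05/0.351)(1 − 3.13×1.699/(0.351×39.6))]
= (1/1.699) ln[5.840 × 0.6174] = 0.5886 × ln(3.606) = 0.5886 × 1.283 = 0.7549 d.
D_c = (k_d/k_a) L₀ e^(−k_d t_c) = (0.351/2.05) × 39.6 × e^(−0.351×0.7549) = 0.1712 × 39.6 × 0.7672 = 5.202 mg/L.
Minimum DO = C_s − D_c = 10.3 − 5.202 = 5.098 mg/L.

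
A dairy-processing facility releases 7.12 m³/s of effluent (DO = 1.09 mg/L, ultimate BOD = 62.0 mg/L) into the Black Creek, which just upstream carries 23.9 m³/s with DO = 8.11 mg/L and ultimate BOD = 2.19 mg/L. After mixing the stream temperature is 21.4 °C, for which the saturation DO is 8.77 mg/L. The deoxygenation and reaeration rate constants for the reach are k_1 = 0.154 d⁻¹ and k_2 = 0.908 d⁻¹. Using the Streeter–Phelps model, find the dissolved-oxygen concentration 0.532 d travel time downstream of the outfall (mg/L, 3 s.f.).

DO ≈ 6.38 mg/L

Mixed DO = (23.9×8.11 + 7.12×1.09)/(23.9+7.12) = 201.6/31.02 = 6.499 mg/L.
Mixed L₀ = (23.9×2.19 + 7.12×62.0)/(31.02) = 493.8/31.02 = 15.92 mg/L.
Initial deficit D₀ = C_s − DO₀ = 8.77 − 6.499 = 2.271 mg/L.
D(0.532) = [0.154×15.92/(0.908−0.154)](e^(−0.154×0.532) − e^(−0.908×0.532)) + 2.271 e^(−0.908×0.532)
= 3.251 × (0.9213 − 0.6169) + 2.271 × 0.6169 = 2.391 mg/L.
DO = 8.77 − 2.391 = 6.379 mg/L.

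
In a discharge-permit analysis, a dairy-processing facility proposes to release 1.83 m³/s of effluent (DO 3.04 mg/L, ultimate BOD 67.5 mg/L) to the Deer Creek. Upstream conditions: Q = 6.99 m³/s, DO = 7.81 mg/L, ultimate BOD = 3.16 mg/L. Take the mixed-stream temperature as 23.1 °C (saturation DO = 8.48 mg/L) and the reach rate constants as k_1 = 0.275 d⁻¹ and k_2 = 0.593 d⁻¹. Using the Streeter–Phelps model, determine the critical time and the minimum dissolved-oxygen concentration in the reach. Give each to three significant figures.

Mixed DO = (6.99×7.81 + 1.83×3.04)/(6.99+1.83) = 60.16/8.820 = 6.820 mg/L.
Mixed L₀ = (6.99×3.16 + 1.83×67.5)/(8.820) = 145.6/8.820 = 16.51 mg/L.
Initial deficit D₀ = C_s − DO₀ = 8.48 − 6.820 = 1.660 mg/L.
t_c = (1/0.3180) ln[(0.593/0.275)(1 − 1.660×0.3180/(0.275×16.51))] = 3.145 × ln(1.906) = 2.028 d.
D_c = (0.275/0.593) × 16.51 × e^(−0.275×2.028) = 0.4637 × 16.51 × 0.5726 = 4.384 mg/L.
Minimum DO = 8.48 − 4.384 = 4.096 mg/L.

t_c ≈ 2.03 d; minimum DO ≈ 4.10 mg/L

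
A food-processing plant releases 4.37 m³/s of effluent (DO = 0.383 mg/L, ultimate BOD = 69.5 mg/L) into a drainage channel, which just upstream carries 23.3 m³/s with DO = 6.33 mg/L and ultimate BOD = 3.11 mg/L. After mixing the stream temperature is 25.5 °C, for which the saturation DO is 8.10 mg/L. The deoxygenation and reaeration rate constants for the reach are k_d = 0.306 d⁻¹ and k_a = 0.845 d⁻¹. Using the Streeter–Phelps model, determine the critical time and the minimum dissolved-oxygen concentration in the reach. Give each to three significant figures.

Mixed DO = (23.3×6.33 + 4.37×0.383)/(23.3+4.37) = 149.2/27.67 = 5.391 mg/L.
Mixed L₀ = (23.3×3.11 + 4.37×69.5)/(27.67) = 376.2/27.67 = 13.60 mg/L.
Initial deficit D₀ = C_s − DO₀ = 8.10 − 5.391 = 2.709 mg/L.
t_c = (1/0.5390) ln[(0.845/0.306)(1 − 2.709×0.5390/(0.306×13.60))] = 1.855 × ln(1.792) = 1.082 d.
D_c = (0.306/0.845) × 13.60 × e^(−0.306×1.082) = 0.3621 × 13.60 × 0.7181 = 3.535 mg/L.
Minimum DO = 8.10 − 3.535 = 4.565 mg/L.

t_c ≈ 1.08 d; minimum DO ≈ 4.56 mg/L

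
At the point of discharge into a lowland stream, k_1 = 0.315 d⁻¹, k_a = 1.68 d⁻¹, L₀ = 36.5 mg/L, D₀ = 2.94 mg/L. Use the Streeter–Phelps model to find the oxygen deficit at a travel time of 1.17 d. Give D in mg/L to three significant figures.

k_1 L₀/(k_a−k_1) = 0.315×36.5/(1.68−0.315) = 11.50/1.365 = 8.423 mg/L.
e^(−k_1 t) = e^(−0.315×1.170) = 0.6917; e^(−k_a t) = e^(−1.68×1.170) = 0.1401.
D = 8.423 × (0.6917 − 0.1401) + 2.94 × 0.1401 = 4.647 + 0.4118 = 5.059 mg/L.

D ≈ 5.06 mg/L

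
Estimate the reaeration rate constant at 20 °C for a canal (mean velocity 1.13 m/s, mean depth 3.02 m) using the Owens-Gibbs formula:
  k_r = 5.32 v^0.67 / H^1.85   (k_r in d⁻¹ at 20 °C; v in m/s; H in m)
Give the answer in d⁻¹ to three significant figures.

k_r ≈ 0.747 d⁻¹

k_r = 5.32 × 1.13^0.67 / 3.02^1.85 = 5.32 × 1.085 / 7.727 = 0.7472 d⁻¹.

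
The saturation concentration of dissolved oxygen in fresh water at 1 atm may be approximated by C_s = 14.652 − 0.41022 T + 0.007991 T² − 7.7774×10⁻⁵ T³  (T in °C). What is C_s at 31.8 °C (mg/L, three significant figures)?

C_s ≈ 7.19 mg/L

C_s = 14.652 − 0.41022×31.8 + 0.007991×31.8² − 7.7774×10⁻⁵×31.8³ = 7.187 mg/L.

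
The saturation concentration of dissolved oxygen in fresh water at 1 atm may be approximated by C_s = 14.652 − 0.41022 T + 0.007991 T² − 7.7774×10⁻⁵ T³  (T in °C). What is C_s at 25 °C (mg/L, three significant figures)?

C_s = 14.652 − 0.41022×25 + 0.007991×25² − 7.7774×10⁻⁵×25³ = 8.176 mg/L.

C_s ≈ 8.18 mg/L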